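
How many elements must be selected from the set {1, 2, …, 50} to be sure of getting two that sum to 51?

26

Partition {1, …, 50} into 25 pairs: {1,50}, {2,49}, …, {25,26}.
Choosing 25 integers — say the integers 1 through 25 — takes one from each pair and avoids the property.
Choosing 26 forces two into the same pair by pigeonhole, and those sum to 51. So 26.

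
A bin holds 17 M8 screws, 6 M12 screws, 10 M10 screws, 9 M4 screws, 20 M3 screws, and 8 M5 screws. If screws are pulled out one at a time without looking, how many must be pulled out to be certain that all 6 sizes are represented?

The hardest size to obtain is M12: we could draw every other screw first — 70 − 6 = 64 screws — without a single M12 one.
The next draw must be M12, so 64 + 1 = 65.

65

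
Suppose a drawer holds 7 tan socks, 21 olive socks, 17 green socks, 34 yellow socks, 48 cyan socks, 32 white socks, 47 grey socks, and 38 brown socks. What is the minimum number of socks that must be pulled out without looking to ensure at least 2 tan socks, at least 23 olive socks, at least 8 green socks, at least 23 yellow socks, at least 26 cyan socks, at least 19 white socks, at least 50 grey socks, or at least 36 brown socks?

177

Each of the 8 colors has its own threshold; avoid all of them simultaneously.
The worst case stops just short of every target: 1 tan, all 21 olive, 7 green, 22 yellow, 25 cyan, 18 white, all 47 grey, 35 brown — 1 + 21 + 7 + 22 + 25 + 18 + 47 + 35 = 176 socks.
One more sock must push some color to its target, so 176 + 1 = 177.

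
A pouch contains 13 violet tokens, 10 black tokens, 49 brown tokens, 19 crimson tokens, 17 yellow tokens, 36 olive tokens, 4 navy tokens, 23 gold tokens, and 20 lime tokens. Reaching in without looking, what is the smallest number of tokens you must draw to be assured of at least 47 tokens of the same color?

189

Treat the 9 colors as pigeonholes.
In the worst case we take at most 46 of each color, but all 13 violet, all 10 black, all 19 crimson, all 17 yellow, all 36 olive, all 4 navy, all 23 gold, and all 20 lime (fewer than 46), giving 13 + 10 + 46 + 19 + 17 + 36 + 4 + 23 + 20 = 188.
One more token then forces some color to 47, so 188 + 1 = 189.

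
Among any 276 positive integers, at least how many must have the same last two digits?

There are 100 possible two-digit endings, which serve as the pigeonholes.
If each of the 100 possible two-digit endings held at most 2, the total would be at most 100 × 2 = 200 < 276, a contradiction.
So at least one holds ⌈276/100⌉ = 3.

3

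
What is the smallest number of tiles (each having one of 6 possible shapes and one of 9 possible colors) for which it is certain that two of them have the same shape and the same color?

There are 6 × 9 = 54 (shape, color) combinations acting as pigeonholes.
With 54 tiles we could place one in each, avoiding any repeat.
One more forces some (shape, color) pair to hold 2, so 54 + 1 = 55.

55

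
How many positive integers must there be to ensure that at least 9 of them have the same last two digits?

801

There are 100 possible two-digit endings acting as pigeonholes.
With 100 × 8 = 800 positive integers we could place exactly 8 in each, with no class reaching 9.
One more forces some class to hold 9, so 800 + 1 = 801.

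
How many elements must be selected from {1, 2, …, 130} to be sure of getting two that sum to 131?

Partition {1, …, 130} into 65 pairs: {1,130}, {2,129}, …, {65,66}.
Choosing 65 integers — say the integers 1 through 65 — takes one from each pair and avoids the property.
Choosing 66 forces two into the same pair by pigeonhole, and those sum to 131. So 66.

66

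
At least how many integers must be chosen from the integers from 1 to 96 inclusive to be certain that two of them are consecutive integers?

Partition {1, …, 96} into 48 pairs: {1,2}, {3,4}, …, {95,96}.
Choosing 48 integers — say the 48 even numbers 2, 4, …, 96 — takes one from each pair and avoids the property.
Choosing 49 forces two into the same pair by pigeonhole, and those are consecutive. So 49.

49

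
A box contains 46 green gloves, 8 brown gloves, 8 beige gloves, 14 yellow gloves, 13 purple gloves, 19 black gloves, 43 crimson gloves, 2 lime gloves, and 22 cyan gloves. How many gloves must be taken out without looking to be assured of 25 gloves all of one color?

135

In the worst case we take at most 24 of each color, but all 8 brown, all 8 beige, all 14 yellow, all 13 purple, all 19 black, all 2 lime, and all 22 cyan (fewer than 24), giving 24 + 8 + 8 + 14 + 13 + 19 + 24 + 2 + 22 = 134.
One more glove then forces some color to 25, so 134 + 1 = 135.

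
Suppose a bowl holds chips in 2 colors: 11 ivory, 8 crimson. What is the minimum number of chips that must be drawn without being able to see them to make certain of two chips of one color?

Treat the 2 colors as pigeonholes.
The worst case takes 1 chip of each color without reaching 2 of any: 2 × 1 = 2.
The next chip must bring some color to 2, so 2 + 1 = 3.

3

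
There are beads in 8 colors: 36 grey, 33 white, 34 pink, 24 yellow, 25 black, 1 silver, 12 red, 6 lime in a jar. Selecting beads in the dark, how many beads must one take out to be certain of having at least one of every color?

171

The hardest color to obtain is silver: we could draw every other bead first — 171 − 1 = 170 beads — without a single silver one.
The next draw must be silver, so 170 + 1 = 171.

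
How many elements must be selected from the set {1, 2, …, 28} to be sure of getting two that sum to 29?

Partition {1, …, 28} into 14 pairs: {1,28}, {2,27}, …, {14,15}.
Choosing 14 integers — say the integers 1 through 14 — takes one from each pair and avoids the property.
Choosing 15 forces two into the same pair by pigeonhole, and those sum to 29. So 15.

15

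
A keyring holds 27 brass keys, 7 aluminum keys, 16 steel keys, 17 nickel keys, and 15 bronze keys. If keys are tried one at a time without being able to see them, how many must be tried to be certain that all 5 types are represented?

76

The hardest type to obtain is aluminum: we could draw every other key first — 82 − 7 = 75 keys — without a single aluminum one.
The next draw must be aluminum, so 75 + 1 = 76.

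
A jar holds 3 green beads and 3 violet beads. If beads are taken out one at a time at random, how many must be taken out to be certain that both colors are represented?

The hardest color to obtain is green: we could draw every other bead first — 6 − 3 = 3 beads — without a single green one.
The next draw must be green, so 3 + 1 = 4.

4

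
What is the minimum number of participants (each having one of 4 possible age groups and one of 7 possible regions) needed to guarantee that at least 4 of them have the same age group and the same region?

85

There are 4 × 7 = 28 (age group, region) combinations acting as pigeonholes.
With 28 × 3 = 84 participants we could place exactly 3 in each, with no (age group, region) pair reaching 4.
One more forces some (age group, region) pair to hold 4, so 84 + 1 = 85.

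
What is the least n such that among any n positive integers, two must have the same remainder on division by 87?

Two integers differ by a multiple of 87 exactly when they share a remainder mod 87.
There are 87 residue classes mod 87, so 87 integers can all lie in distinct classes.
One more integer must repeat a residue, giving a difference divisible by 87. So n = 87 + 1 = 88.

88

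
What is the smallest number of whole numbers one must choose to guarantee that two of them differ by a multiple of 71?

Two integers differ by a multiple of 71 exactly when they share a remainder mod 71.
There are 71 residue classes mod 71, so 71 integers can all lie in distinct classes.
One more integer must repeat a residue, giving a difference divisible by 71. So n = 71 + 1 = 72.

72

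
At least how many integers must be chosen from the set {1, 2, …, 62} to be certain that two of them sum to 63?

32

Partition {1, …, 62} into 31 pairs: {1,62}, {2,61}, …, {31,32}.
Choosing 31 integers — say the integers 1 through 31 — takes one from each pair and avoids the property.
Choosing 32 forces two into the same pair by pigeonhole, and those sum to 63. So 32.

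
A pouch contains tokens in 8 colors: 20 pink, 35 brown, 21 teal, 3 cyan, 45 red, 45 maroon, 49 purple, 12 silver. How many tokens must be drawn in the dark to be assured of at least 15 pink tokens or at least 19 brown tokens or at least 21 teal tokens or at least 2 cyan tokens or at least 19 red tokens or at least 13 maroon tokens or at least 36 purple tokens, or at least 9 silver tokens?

Each of the 8 colors has its own threshold; avoid all of them simultaneously.
The worst case stops just short of every target: 14 pink, 18 brown, 20 teal, 1 cyan, 18 red, 12 maroon, 35 purple, 8 silver — 14 + 18 + 20 + 1 + 18 + 12 + 35 + 8 = 126 tokens.
One more token must push some color to its target, so 126 + 1 = 127.

127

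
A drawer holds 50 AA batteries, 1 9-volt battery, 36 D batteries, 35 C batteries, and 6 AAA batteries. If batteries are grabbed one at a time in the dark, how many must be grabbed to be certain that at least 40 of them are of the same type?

In the worst case we take at most 39 of each type, but all 1 9-volt, all 36 D, all 35 C, and all 6 AAA (fewer than 39), giving 39 + 1 + 36 + 35 + 6 = 117.
One more battery then forces some type to 40, so 117 + 1 = 118.

118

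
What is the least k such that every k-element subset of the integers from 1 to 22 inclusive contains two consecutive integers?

Partition {1, …, 22} into 11 pairs: {1,2}, {3,4}, …, {21,22}.
Choosing 11 integers — say the 11 even numbers 2, 4, …, 22 — takes one from each pair and avoids the property.
Choosing 12 forces two into the same pair by pigeonhole, and those are consecutive. So 12.

12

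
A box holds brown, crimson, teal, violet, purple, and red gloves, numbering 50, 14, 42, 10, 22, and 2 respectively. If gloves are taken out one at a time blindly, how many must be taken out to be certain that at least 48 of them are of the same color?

138

In the worst case we take at most 47 of each color, but all 14 crimson, all 42 teal, all 10 violet, all 22 purple, and all 2 red (fewer than 47), giving 47 + 14 + 42 + 10 + 22 + 2 = 137.
One more glove then forces some color to 48, so 137 + 1 = 138.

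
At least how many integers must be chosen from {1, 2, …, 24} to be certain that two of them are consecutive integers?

13

Partition {1, …, 24} into 12 pairs: {1,2}, {3,4}, …, {23,24}.
Choosing 12 integers — say the 12 even numbers 2, 4, …, 24 — takes one from each pair and avoids the property.
Choosing 13 forces two into the same pair by pigeonhole, and those are consecutive. So 13.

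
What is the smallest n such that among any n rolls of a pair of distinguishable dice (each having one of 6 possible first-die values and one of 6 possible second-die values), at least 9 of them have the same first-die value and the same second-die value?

289

There are 6 × 6 = 36 (first-die value, second-die value) combinations acting as pigeonholes.
With 36 × 8 = 288 rolls of a pair of distinguishable dice we could place exactly 8 in each, with no (first-die value, second-die value) pair reaching 9.
One more forces some (first-die value, second-die value) pair to hold 9, so 288 + 1 = 289.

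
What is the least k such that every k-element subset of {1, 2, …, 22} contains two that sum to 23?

12

Partition {1, …, 22} into 11 pairs: {1,22}, {2,21}, …, {11,12}.
Choosing 11 integers — say the integers 1 through 11 — takes one from each pair and avoids the property.
Choosing 12 forces two into the same pair by pigeonhole, and those sum to 23. So 12.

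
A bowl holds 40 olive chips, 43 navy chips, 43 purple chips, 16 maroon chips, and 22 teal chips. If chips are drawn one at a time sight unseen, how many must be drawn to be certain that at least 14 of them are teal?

To avoid teal chips as long as possible, exhaust the other 4 colors first.
The worst case draws every non-teal chip first: 40 + 43 + 43 + 16 = 142.
The next 14 draws are then forced to be teal, giving 142 + 14 = 156.

156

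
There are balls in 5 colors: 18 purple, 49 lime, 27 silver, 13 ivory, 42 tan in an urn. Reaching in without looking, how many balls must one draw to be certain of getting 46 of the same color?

Treat the 5 colors as pigeonholes.
In the worst case we take at most 45 of each color, but all 18 purple, all 27 silver, all 13 ivory, and all 42 tan (fewer than 45), giving 18 + 45 + 27 + 13 + 42 = 145.
One more ball then forces some color to 46, so 145 + 1 = 146.

146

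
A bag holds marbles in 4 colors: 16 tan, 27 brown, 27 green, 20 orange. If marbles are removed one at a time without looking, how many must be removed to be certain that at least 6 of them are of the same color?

21

Treat the 4 colors as pigeonholes.
The worst case takes 5 marbles of each color without reaching 6 of any: 4 × 5 = 20.
The next marble must bring some color to 6, so 20 + 1 = 21.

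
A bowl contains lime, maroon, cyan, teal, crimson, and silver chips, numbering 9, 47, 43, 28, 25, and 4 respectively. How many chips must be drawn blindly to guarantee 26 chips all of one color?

114

In the worst case we take at most 25 of each color, but all 9 lime and all 4 silver (fewer than 25), giving 9 + 25 + 25 + 25 + 25 + 4 = 113.
One more chip then forces some color to 26, so 113 + 1 = 114.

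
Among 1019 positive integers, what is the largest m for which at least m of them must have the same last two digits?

There are 100 possible two-digit endings, which serve as the pigeonholes.
If each of the 100 possible two-digit endings held at most 10, the total would be at most 100 × 10 = 1000 < 1019, a contradiction.
So at least one holds ⌈1019/100⌉ = 11.

11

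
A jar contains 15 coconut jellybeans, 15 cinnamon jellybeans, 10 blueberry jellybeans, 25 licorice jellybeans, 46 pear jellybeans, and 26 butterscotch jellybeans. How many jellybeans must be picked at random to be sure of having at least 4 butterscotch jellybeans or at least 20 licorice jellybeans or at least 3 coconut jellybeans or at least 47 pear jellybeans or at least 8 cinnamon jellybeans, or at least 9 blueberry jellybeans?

86

The worst case stops just short of every target: 2 coconut, 7 cinnamon, 8 blueberry, 19 licorice, 46 pear, 3 butterscotch — 2 + 7 + 8 + 19 + 46 + 3 = 85 jellybeans.
One more jellybean must push some flavor to its target, so 85 + 1 = 86.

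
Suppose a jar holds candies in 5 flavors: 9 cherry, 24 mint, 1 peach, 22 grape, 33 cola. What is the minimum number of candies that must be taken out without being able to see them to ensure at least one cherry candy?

The worst case draws every non-cherry candy first: 24 + 1 + 22 + 33 = 80.
The next draw is then forced to be cherry, giving 80 + 1 = 81.

81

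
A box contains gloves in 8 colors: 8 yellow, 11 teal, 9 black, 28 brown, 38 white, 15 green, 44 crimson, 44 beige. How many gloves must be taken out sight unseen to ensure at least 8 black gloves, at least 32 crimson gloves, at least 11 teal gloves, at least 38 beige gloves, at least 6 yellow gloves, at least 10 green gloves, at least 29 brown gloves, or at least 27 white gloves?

154

The worst case stops just short of every target: 5 yellow, 10 teal, 7 black, 28 brown, 26 white, 9 green, 31 crimson, 37 beige — 5 + 10 + 7 + 28 + 26 + 9 + 31 + 37 = 153 gloves.
One more glove must push some color to its target, so 153 + 1 = 154.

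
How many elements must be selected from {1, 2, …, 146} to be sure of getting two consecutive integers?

74

Partition {1, …, 146} into 73 pairs: {1,2}, {3,4}, …, {145,146}.
Choosing 73 integers — say the 73 even numbers 2, 4, …, 146 — takes one from each pair and avoids the property.
Choosing 74 forces two into the same pair by pigeonhole, and those are consecutive. So 74.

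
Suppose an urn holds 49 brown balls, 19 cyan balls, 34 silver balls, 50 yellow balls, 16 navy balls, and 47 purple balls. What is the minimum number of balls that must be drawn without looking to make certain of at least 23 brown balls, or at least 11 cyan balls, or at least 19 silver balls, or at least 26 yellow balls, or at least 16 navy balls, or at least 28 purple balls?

118

Each of the 6 colors has its own threshold; avoid all of them simultaneously.
The worst case stops just short of every target: 22 brown, 10 cyan, 18 silver, 25 yellow, 15 navy, 27 purple — 22 + 10 + 18 + 25 + 15 + 27 = 117 balls.
One more ball must push some color to its target, so 117 + 1 = 118.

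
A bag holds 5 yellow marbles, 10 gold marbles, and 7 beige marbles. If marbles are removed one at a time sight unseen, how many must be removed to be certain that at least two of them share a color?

4

Treat the 3 colors as pigeonholes.
The worst case takes 1 marble of each color without reaching 2 of any: 3 × 1 = 3.
The next marble must bring some color to 2, so 3 + 1 = 4.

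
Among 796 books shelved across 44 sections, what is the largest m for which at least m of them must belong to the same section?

The 796 books fall into 44 sections.
If each of the 44 sections held at most 18, the total would be at most 44 × 18 = 792 < 796, a contradiction.
So at least one holds ⌈796/44⌉ = 19.

19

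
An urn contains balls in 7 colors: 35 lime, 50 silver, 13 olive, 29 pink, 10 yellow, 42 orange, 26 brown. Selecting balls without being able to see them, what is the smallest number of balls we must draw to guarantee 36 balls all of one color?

184

Treat the 7 colors as pigeonholes.
In the worst case we take at most 35 of each color, but all 13 olive, all 29 pink, all 10 yellow, and all 26 brown (fewer than 35), giving 35 + 35 + 13 + 29 + 10 + 35 + 26 = 183.
One more ball then forces some color to 36, so 183 + 1 = 184.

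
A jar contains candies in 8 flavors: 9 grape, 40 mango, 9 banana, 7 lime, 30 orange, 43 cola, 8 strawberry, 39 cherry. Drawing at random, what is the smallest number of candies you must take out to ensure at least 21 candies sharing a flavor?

114

Treat the 8 flavors as pigeonholes.
In the worst case we take at most 20 of each flavor, but all 9 grape, all 9 banana, all 7 lime, and all 8 strawberry (fewer than 20), giving 9 + 20 + 9 + 7 + 20 + 20 + 8 + 20 = 113.
One more candy then forces some flavor to 21, so 113 + 1 = 114.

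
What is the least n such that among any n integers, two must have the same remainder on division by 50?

Two integers differ by a multiple of 50 exactly when they share a remainder mod 50.
There are 50 residue classes mod 50, so 50 integers can all lie in distinct classes.
One more integer must repeat a residue, giving a difference divisible by 50. So n = 50 + 1 = 51.

51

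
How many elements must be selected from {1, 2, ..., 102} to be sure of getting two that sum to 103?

Partition {1, …, 102} into 51 pairs: {1,102}, {2,101}, …, {51,52}.
Choosing 51 integers — say the integers 1 through 51 — takes one from each pair and avoids the property.
Choosing 52 forces two into the same pair by pigeonhole, and those sum to 103. So 52.

52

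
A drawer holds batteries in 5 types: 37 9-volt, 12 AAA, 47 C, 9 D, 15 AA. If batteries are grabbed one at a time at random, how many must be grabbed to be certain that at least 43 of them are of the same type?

116

Treat the 5 types as pigeonholes.
In the worst case we take at most 42 of each type, but all 37 9-volt, all 12 AAA, all 9 D, and all 15 AA (fewer than 42), giving 37 + 12 + 42 + 9 + 15 = 115.
One more battery then forces some type to 43, so 115 + 1 = 116.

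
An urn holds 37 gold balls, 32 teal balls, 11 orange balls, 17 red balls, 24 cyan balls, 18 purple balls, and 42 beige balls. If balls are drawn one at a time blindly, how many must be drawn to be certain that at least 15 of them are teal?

The worst case draws every non-teal ball first: 37 + 11 + 17 + 24 + 18 + 42 = 149.
The next 15 draws are then forced to be teal, giving 149 + 15 = 164.

164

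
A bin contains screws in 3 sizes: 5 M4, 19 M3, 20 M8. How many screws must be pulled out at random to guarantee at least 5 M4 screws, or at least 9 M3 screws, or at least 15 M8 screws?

Each of the 3 sizes has its own threshold; avoid all of them simultaneously.
The worst case stops just short of every target: 4 M4, 8 M3, 14 M8 — 4 + 8 + 14 = 26 screws.
One more screw must push some size to its target, so 26 + 1 = 27.

27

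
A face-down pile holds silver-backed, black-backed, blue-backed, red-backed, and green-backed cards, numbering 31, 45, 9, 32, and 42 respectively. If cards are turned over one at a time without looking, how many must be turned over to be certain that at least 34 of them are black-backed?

The worst case draws every non-black-backed card first: 31 + 9 + 32 + 42 = 114.
The next 34 draws are then forced to be black-backed, giving 114 + 34 = 148.

148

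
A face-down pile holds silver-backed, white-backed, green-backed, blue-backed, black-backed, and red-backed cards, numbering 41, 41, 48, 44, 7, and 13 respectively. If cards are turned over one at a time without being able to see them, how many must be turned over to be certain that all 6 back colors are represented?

The hardest back color to obtain is black-backed: we could draw every other card first — 194 − 7 = 187 cards — without a single black-backed one.
The next draw must be black-backed, so 187 + 1 = 188.

188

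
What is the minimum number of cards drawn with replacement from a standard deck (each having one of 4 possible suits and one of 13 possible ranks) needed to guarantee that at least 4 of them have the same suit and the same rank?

There are 4 × 13 = 52 (suit, rank) combinations acting as pigeonholes.
With 52 × 3 = 156 cards drawn with replacement from a standard deck we could place exactly 3 in each, with no (suit, rank) pair reaching 4.
One more forces some (suit, rank) pair to hold 4, so 156 + 1 = 157.

157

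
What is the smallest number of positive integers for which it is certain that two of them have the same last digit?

There are 10 possible last digits acting as pigeonholes.
With 10 positive integers we could place one in each, avoiding any repeat.
One more forces some class to hold 2, so 10 + 1 = 11.

11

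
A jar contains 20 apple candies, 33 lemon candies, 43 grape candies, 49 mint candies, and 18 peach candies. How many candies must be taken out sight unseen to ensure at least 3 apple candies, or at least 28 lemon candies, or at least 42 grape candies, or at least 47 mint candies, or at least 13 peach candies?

The worst case stops just short of every target: 2 apple, 27 lemon, 41 grape, 46 mint, 12 peach — 2 + 27 + 41 + 46 + 12 = 128 candies.
One more candy must push some flavor to its target, so 128 + 1 = 129.

129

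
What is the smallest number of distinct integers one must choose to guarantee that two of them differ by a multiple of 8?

Two integers differ by a multiple of 8 exactly when they share a remainder mod 8.
There are 8 residue classes mod 8, so 8 integers can all lie in distinct classes.
One more integer must repeat a residue, giving a difference divisible by 8. So n = 8 + 1 = 9.

9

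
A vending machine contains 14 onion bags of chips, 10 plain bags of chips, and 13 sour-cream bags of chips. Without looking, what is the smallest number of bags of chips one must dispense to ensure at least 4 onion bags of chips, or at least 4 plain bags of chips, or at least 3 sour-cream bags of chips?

9

Each of the 3 flavors has its own threshold; avoid all of them simultaneously.
The worst case stops just short of every target: 3 onion, 3 plain, 2 sour-cream — 3 + 3 + 2 = 8 bags of chips.
One more bag of chips must push some flavor to its target, so 8 + 1 = 9.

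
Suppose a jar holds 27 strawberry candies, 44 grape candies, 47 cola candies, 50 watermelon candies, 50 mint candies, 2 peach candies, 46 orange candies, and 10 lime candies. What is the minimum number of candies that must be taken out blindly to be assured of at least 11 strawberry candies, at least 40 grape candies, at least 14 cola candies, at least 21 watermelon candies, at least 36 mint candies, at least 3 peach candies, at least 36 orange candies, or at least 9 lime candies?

The worst case stops just short of every target: 10 strawberry, 39 grape, 13 cola, 20 watermelon, 35 mint, 2 peach, 35 orange, 8 lime — 10 + 39 + 13 + 20 + 35 + 2 + 35 + 8 = 162 candies.
One more candy must push some flavor to its target, so 162 + 1 = 163.

163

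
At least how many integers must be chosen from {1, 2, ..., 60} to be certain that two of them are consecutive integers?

Partition {1, …, 60} into 30 pairs: {1,2}, {3,4}, …, {59,60}.
Choosing 30 integers — say the 30 even numbers 2, 4, …, 60 — takes one from each pair and avoids the property.
Choosing 31 forces two into the same pair by pigeonhole, and those are consecutive. So 31.

31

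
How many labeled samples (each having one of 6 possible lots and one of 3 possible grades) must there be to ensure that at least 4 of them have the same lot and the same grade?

55

There are 6 × 3 = 18 (lot, grade) combinations acting as pigeonholes.
With 18 × 3 = 54 labeled samples we could place exactly 3 in each, with no (lot, grade) pair reaching 4.
One more forces some (lot, grade) pair to hold 4, so 54 + 1 = 55.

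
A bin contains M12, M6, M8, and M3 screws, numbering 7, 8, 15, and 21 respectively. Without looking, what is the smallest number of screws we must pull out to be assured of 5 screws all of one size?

Treat the 4 sizes as pigeonholes.
The worst case takes 4 screws of each size without reaching 5 of any: 4 × 4 = 16.
The next screw must bring some size to 5, so 16 + 1 = 17.

17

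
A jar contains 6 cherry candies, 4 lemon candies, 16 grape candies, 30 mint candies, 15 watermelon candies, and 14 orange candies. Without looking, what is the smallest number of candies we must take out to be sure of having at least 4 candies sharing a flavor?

19

Treat the 6 flavors as pigeonholes.
The worst case takes 3 candies of each flavor without reaching 4 of any: 6 × 3 = 18.
The next candy must bring some flavor to 4, so 18 + 1 = 19.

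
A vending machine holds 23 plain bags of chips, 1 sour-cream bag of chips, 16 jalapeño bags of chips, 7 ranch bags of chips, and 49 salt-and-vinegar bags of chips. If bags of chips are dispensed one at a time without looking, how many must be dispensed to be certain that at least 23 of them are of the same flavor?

69

In the worst case we take at most 22 of each flavor, but all 1 sour-cream, all 16 jalapeño, and all 7 ranch (fewer than 22), giving 22 + 1 + 16 + 7 + 22 = 68.
One more bag of chips then forces some flavor to 23, so 68 + 1 = 69.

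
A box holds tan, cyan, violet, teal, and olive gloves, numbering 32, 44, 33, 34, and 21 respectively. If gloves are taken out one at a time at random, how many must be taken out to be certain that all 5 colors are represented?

The hardest color to obtain is olive: we could draw every other glove first — 164 − 21 = 143 gloves — without a single olive one.
The next draw must be olive, so 143 + 1 = 144.

144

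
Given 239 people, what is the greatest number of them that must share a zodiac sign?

The 239 people fall into 12 zodiac signs.
If each of the 12 zodiac signs held at most 19, the total would be at most 12 × 19 = 228 < 239, a contradiction.
So at least one holds ⌈239/12⌉ = 20.

20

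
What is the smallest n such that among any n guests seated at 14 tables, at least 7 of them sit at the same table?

85

There are 14 tables acting as pigeonholes.
With 14 × 6 = 84 guests we could place exactly 6 in each, with no class reaching 7.
One more forces some class to hold 7, so 84 + 1 = 85.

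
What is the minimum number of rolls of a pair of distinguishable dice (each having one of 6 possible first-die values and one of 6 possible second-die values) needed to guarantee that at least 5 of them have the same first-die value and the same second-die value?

There are 6 × 6 = 36 (first-die value, second-die value) combinations acting as pigeonholes.
With 36 × 4 = 144 rolls of a pair of distinguishable dice we could place exactly 4 in each, with no (first-die value, second-die value) pair reaching 5.
One more forces some (first-die value, second-die value) pair to hold 5, so 144 + 1 = 145.

145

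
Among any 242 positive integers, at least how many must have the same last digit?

25

The 242 positive integers fall into 10 possible last digits.
If each of the 10 possible last digits held at most 24, the total would be at most 10 × 24 = 240 < 242, a contradiction.
So at least one holds ⌈242/10⌉ = 25.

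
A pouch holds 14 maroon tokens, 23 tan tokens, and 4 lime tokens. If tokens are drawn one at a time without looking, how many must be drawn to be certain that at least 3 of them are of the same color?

The worst case takes 2 tokens of each color without reaching 3 of any: 3 × 2 = 6.
The next token must bring some color to 3, so 6 + 1 = 7.

7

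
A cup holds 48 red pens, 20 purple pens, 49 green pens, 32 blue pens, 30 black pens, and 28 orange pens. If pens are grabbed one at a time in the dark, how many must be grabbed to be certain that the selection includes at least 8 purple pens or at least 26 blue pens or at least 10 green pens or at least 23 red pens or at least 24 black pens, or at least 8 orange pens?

94

Each of the 6 ink colors has its own threshold; avoid all of them simultaneously.
The worst case stops just short of every target: 22 red, 7 purple, 9 green, 25 blue, 23 black, 7 orange — 22 + 7 + 9 + 25 + 23 + 7 = 93 pens.
One more pen must push some ink color to its target, so 93 + 1 = 94.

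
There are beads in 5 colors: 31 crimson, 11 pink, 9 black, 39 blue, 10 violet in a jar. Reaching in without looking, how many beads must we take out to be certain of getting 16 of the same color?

In the worst case we take at most 15 of each color, but all 11 pink, all 9 black, and all 10 violet (fewer than 15), giving 15 + 11 + 9 + 15 + 10 = 60.
One more bead then forces some color to 16, so 60 + 1 = 61.

61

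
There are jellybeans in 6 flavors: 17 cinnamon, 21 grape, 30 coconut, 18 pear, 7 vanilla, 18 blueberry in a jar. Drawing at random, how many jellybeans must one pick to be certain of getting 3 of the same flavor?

The worst case takes 2 jellybeans of each flavor without reaching 3 of any: 6 × 2 = 12.
The next jellybean must bring some flavor to 3, so 12 + 1 = 13.

13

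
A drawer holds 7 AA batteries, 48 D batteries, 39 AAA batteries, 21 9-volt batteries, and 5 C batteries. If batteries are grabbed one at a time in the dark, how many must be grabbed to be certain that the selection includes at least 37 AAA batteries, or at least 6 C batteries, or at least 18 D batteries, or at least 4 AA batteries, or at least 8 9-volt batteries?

The worst case stops just short of every target: 3 AA, 17 D, 36 AAA, 7 9-volt, 5 C — 3 + 17 + 36 + 7 + 5 = 68 batteries.
One more battery must push some type to its target, so 68 + 1 = 69.

69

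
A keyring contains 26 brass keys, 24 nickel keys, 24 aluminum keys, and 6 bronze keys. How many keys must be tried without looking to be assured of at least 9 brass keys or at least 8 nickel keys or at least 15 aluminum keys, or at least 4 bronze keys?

33

The worst case stops just short of every target: 8 brass, 7 nickel, 14 aluminum, 3 bronze — 8 + 7 + 14 + 3 = 32 keys.
One more key must push some type to its target, so 32 + 1 = 33.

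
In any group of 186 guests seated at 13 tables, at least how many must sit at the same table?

If each of the 13 tables held at most 14, the total would be at most 13 × 14 = 182 < 186, a contradiction.
So at least one holds ⌈186/13⌉ = 15.

15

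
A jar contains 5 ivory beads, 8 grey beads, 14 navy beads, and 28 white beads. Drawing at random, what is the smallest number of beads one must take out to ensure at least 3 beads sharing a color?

9

The worst case takes 2 beads of each color without reaching 3 of any: 4 × 2 = 8.
The next bead must bring some color to 3, so 8 + 1 = 9.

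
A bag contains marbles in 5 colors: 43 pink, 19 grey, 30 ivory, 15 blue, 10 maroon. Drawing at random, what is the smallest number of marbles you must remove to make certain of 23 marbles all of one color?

89

In the worst case we take at most 22 of each color, but all 19 grey, all 15 blue, and all 10 maroon (fewer than 22), giving 22 + 19 + 22 + 15 + 10 = 88.
One more marble then forces some color to 23, so 88 + 1 = 89.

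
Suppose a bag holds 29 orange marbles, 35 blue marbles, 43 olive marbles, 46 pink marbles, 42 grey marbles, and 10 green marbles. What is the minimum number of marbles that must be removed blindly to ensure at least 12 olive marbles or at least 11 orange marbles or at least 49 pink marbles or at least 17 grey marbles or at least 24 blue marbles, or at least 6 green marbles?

The worst case stops just short of every target: 10 orange, 23 blue, 11 olive, all 46 pink, 16 grey, 5 green — 10 + 23 + 11 + 46 + 16 + 5 = 111 marbles.
One more marble must push some color to its target, so 111 + 1 = 112.

112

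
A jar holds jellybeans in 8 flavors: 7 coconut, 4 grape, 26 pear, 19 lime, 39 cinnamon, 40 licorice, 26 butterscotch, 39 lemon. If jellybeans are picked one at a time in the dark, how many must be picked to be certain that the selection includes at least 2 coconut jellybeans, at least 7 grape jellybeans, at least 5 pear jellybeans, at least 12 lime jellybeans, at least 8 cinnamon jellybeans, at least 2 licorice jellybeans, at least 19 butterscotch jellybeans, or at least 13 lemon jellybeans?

59

Each of the 8 flavors has its own threshold; avoid all of them simultaneously.
The worst case stops just short of every target: 1 coconut, all 4 grape, 4 pear, 11 lime, 7 cinnamon, 1 licorice, 18 butterscotch, 12 lemon — 1 + 4 + 4 + 11 + 7 + 1 + 18 + 12 = 58 jellybeans.
One more jellybean must push some flavor to its target, so 58 + 1 = 59.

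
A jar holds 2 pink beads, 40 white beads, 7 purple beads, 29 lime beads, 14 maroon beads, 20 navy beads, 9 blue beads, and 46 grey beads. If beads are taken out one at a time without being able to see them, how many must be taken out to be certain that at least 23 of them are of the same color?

In the worst case we take at most 22 of each color, but all 2 pink, all 7 purple, all 14 maroon, all 20 navy, and all 9 blue (fewer than 22), giving 2 + 22 + 7 + 22 + 14 + 20 + 9 + 22 = 118.
One more bead then forces some color to 23, so 118 + 1 = 119.

119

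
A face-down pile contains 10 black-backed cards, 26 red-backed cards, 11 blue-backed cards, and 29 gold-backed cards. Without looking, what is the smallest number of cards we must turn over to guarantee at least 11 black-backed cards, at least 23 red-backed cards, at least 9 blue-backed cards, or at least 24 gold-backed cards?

The worst case stops just short of every target: 10 black-backed, 22 red-backed, 8 blue-backed, 23 gold-backed — 10 + 22 + 8 + 23 = 63 cards.
One more card must push some back color to its target, so 63 + 1 = 64.

64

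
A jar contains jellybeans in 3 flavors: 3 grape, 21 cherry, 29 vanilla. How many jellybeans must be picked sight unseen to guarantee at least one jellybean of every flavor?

The hardest flavor to obtain is grape: we could draw every other jellybean first — 53 − 3 = 50 jellybeans — without a single grape one.
The next draw must be grape, so 50 + 1 = 51.

51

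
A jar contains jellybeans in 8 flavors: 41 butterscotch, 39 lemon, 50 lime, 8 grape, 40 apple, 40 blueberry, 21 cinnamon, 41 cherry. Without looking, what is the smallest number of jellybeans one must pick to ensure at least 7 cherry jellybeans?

The worst case draws every non-cherry jellybean first: 41 + 39 + 50 + 8 + 40 + 40 + 21 = 239.
The next 7 draws are then forced to be cherry, giving 239 + 7 = 246.

246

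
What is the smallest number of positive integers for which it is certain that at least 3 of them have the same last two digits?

201

There are 100 possible two-digit endings acting as pigeonholes.
With 100 × 2 = 200 positive integers we could place exactly 2 in each, with no class reaching 3.
One more forces some class to hold 3, so 200 + 1 = 201.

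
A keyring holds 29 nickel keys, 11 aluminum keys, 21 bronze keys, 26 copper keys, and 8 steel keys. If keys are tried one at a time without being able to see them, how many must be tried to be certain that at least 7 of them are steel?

The worst case draws every non-steel key first: 29 + 11 + 21 + 26 = 87.
The next 7 draws are then forced to be steel, giving 87 + 7 = 94.

94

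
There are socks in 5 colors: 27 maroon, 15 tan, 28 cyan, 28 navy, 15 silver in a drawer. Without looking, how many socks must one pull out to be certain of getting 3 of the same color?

11

Treat the 5 colors as pigeonholes.
The worst case takes 2 socks of each color without reaching 3 of any: 5 × 2 = 10.
The next sock must bring some color to 3, so 10 + 1 = 11.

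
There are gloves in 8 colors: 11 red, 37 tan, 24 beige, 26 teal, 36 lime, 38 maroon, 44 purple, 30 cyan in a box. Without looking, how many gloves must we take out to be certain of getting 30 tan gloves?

To avoid tan gloves as long as possible, exhaust the other 7 colors first.
The worst case draws every non-tan glove first: 11 + 24 + 26 + 36 + 38 + 44 + 30 = 209.
The next 30 draws are then forced to be tan, giving 209 + 30 = 239.

239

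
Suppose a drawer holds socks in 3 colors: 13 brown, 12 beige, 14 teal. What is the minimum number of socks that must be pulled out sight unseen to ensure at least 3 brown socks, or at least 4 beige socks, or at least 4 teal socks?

9

The worst case stops just short of every target: 2 brown, 3 beige, 3 teal — 2 + 3 + 3 = 8 socks.
One more sock must push some color to its target, so 8 + 1 = 9.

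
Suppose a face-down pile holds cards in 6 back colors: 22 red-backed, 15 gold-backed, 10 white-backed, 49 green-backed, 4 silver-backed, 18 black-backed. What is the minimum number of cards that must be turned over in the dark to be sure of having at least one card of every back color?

115

The hardest back color to obtain is silver-backed: we could draw every other card first — 118 − 4 = 114 cards — without a single silver-backed one.
The next draw must be silver-backed, so 114 + 1 = 115.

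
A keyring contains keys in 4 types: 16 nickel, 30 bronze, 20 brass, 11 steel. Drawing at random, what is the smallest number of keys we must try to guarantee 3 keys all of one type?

9

Treat the 4 types as pigeonholes.
The worst case takes 2 keys of each type without reaching 3 of any: 4 × 2 = 8.
The next key must bring some type to 3, so 8 + 1 = 9.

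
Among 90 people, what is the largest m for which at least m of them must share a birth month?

8

There are 12 months of the year, which serve as the pigeonholes.
If each of the 12 months of the year held at most 7, the total would be at most 12 × 7 = 84 < 90, a contradiction.
So at least one holds ⌈90/12⌉ = 8.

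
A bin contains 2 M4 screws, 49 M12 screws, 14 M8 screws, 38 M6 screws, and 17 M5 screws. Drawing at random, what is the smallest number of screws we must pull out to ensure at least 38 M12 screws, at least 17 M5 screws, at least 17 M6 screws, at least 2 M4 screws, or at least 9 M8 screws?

Each of the 5 sizes has its own threshold; avoid all of them simultaneously.
The worst case stops just short of every target: 1 M4, 37 M12, 8 M8, 16 M6, 16 M5 — 1 + 37 + 8 + 16 + 16 = 78 screws.
One more screw must push some size to its target, so 78 + 1 = 79.

79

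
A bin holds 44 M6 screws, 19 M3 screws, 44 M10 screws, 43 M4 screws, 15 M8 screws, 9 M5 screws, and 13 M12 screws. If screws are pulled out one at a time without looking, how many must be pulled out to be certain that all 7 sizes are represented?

The hardest size to obtain is M5: we could draw every other screw first — 187 − 9 = 178 screws — without a single M5 one.
The next draw must be M5, so 178 + 1 = 179.

179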